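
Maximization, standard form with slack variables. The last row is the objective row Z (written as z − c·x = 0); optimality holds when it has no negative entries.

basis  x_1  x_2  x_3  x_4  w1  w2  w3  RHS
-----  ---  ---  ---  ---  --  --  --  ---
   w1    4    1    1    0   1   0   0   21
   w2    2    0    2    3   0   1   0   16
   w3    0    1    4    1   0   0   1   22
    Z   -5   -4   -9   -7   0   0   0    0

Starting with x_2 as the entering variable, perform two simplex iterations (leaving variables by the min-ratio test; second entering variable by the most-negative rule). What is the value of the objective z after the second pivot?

91

Ratio test on column x_2 — row 1: 21/1 = 21; row 2: entry 0 ≤ 0; row 3: 22/1 = 22. Minimum is 21 at row 1 (w1 leaves); pivot element 1.
Pivot on row 1; the Z-row RHS becomes 0 − (-4)·21 = 84.
Next entering variable (most negative Z-row entry -7): x_4.
Ratio test on column x_4 — row 1: entry 0 ≤ 0; row 2: 16/3 = 16/3; row 3: 1/1 = 1. Minimum is 1 at row 3 (w3 leaves); pivot element 1.
After the second pivot the Z-row RHS is 84 − (-7)·1 = 91.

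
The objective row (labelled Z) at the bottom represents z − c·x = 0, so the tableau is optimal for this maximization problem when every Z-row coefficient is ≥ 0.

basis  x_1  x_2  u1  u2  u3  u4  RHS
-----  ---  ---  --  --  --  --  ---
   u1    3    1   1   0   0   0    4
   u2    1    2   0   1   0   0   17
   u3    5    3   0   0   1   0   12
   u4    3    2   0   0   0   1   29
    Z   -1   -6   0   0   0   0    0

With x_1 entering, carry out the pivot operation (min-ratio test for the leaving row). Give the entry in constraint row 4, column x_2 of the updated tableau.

1

Ratio test on column x_1 — row 1: 4/3 = 4/3; row 2: 17/1 = 17; row 3: 12/5 = 12/5; row 4: 29/3 = 29/3. Minimum is 4/3 at row 1 (u1 leaves); pivot element 3.
Divide row 1 by 3; eliminate column x_1 from the other rows.
Row 4 update in column x_2: 2 − 3·(1/3) = 1.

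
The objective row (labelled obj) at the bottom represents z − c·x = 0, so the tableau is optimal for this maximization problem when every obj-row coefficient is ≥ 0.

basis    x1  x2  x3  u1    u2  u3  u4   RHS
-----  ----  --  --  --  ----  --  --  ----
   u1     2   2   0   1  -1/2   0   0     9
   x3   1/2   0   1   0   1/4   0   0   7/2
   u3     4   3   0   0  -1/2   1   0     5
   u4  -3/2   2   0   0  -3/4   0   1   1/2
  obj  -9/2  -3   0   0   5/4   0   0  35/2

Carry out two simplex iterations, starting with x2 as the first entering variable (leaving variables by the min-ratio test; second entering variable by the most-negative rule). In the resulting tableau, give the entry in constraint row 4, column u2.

-3/10

Ratio test on column x2 — row 1: 9/2 = 9/2; row 2: entry 0 ≤ 0; row 3: 5/3 = 5/3; row 4: (1/2)/2 = 1/4. Minimum is 1/4 at row 4 (u4 leaves); pivot element 2.
Divide row 4 by 2; eliminate column x2 from the other rows.
Second iteration: most negative obj-row entry is -27/4 in column x1, so x1 enters.
Ratio test on column x1 — row 1: (17/2)/(7/2) = 17/7; row 2: (7/2)/(1/2) = 7; row 3: (17/4)/(25/4) = 17/25; row 4: entry -3/4 ≤ 0. Minimum is 17/25 at row 3 (u3 leaves); pivot element 25/4.
Divide row 3 by 25/4; eliminate column x1 from the other rows.
After both pivots, the entry at constraint row 4, column u2 is -3/10.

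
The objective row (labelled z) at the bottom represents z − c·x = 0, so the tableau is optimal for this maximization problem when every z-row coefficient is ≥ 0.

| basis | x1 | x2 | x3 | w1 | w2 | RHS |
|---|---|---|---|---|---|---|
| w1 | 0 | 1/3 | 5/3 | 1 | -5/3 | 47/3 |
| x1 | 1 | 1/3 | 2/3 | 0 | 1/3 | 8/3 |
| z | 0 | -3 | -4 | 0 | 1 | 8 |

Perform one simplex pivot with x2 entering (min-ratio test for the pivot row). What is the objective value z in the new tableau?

Ratio test on column x2 — row 1: (47/3)/(1/3) = 47; row 2: (8/3)/(1/3) = 8. Minimum is 8 at row 2 (x1 leaves); pivot element 1/3.
Pivot on row 2; the z-row RHS becomes 8 − (-3)·8 = 32.

32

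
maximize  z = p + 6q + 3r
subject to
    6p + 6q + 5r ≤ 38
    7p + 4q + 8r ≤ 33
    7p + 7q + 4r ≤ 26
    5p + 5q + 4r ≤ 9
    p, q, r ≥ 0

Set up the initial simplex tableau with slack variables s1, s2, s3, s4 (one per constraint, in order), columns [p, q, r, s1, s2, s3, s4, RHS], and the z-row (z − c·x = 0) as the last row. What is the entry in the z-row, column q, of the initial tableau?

-6

The z-row carries the negated objective coefficients: the q entry is -6.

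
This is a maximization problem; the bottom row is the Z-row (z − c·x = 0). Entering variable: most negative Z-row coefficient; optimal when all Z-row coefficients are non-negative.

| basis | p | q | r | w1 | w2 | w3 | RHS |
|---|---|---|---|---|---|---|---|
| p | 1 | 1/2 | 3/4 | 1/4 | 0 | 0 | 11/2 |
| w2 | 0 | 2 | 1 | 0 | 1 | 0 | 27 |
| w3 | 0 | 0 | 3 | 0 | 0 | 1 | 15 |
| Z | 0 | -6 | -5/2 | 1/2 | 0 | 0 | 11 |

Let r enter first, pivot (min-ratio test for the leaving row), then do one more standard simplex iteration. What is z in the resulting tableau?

89/2

Ratio test on column r — row 1: (11/2)/(3/4) = 22/3; row 2: 27/1 = 27; row 3: 15/3 = 5. Minimum is 5 at row 3 (w3 leaves); pivot element 3.
Pivot on row 3; the Z-row RHS becomes 11 − (-5/2)·5 = 47/2.
Next entering variable (most negative Z-row entry -6): q.
Ratio test on column q — row 1: (7/4)/(1/2) = 7/2; row 2: 22/2 = 11; row 3: entry 0 ≤ 0. Minimum is 7/2 at row 1 (p leaves); pivot element 1/2.
After the second pivot the Z-row RHS is 47/2 − (-6)·(7/2) = 89/2.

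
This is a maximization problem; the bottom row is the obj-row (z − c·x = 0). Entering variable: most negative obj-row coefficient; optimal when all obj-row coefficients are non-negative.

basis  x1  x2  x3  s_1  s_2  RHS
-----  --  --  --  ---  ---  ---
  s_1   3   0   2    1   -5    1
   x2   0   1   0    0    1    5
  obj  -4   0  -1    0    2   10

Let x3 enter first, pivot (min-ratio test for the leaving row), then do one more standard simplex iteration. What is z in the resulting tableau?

34/3

Ratio test on column x3 — row 1: 1/2 = 1/2; row 2: entry 0 ≤ 0. Minimum is 1/2 at row 1 (s_1 leaves); pivot element 2.
Pivot on row 1; the obj-row RHS becomes 10 − (-1)·(1/2) = 21/2.
Next entering variable (most negative obj-row entry -5/2): x1.
Ratio test on column x1 — row 1: (1/2)/(3/2) = 1/3; row 2: entry 0 ≤ 0. Minimum is 1/3 at row 1 (x3 leaves); pivot element 3/2.
After the second pivot the obj-row RHS is 21/2 − (-5/2)·(1/3) = 34/3.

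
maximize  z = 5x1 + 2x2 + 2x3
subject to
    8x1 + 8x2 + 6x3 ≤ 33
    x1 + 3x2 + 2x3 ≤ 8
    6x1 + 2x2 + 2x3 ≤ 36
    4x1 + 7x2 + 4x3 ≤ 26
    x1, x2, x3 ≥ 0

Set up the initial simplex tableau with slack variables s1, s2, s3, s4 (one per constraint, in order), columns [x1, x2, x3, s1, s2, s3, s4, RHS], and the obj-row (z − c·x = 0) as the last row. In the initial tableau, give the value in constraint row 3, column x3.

2

Constraint 3 has coefficient 2 on x3.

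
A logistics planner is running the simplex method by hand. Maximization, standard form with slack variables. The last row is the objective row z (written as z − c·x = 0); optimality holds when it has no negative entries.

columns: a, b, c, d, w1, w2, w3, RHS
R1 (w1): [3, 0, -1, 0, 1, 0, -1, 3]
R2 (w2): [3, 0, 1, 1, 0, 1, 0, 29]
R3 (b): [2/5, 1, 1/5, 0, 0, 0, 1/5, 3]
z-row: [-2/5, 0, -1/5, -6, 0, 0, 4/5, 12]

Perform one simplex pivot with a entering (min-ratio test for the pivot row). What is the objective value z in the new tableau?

Ratio test on column a — row 1: 3/3 = 1; row 2: 29/3 = 29/3; row 3: 3/(2/5) = 15/2. Minimum is 1 at row 1 (w1 leaves); pivot element 3.
Pivot on row 1; the z-row RHS becomes 12 − (-2/5)·1 = 62/5.

62/5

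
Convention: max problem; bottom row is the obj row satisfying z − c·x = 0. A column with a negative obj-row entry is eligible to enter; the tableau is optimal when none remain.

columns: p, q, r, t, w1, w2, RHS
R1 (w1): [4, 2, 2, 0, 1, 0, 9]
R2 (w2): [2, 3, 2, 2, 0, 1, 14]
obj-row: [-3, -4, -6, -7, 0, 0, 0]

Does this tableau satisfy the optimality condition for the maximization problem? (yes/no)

The obj-row has a negative entry -7 in column t, so it is not optimal.

no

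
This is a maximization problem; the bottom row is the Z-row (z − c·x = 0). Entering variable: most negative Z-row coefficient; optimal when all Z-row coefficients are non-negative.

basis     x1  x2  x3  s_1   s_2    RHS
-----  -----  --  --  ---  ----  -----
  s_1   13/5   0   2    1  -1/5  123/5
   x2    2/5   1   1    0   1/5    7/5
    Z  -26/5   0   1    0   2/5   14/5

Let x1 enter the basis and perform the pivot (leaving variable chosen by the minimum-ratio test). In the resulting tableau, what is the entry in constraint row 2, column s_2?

Ratio test on column x1 — row 1: (123/5)/(13/5) = 123/13; row 2: (7/5)/(2/5) = 7/2. Minimum is 7/2 at row 2 (x2 leaves); pivot element 2/5.
Divide row 2 by 2/5; eliminate column x1 from the other rows.
In the new row 2, the s_2 entry is the old entry divided by the pivot: (1/5)/(2/5) = 1/2.

1/2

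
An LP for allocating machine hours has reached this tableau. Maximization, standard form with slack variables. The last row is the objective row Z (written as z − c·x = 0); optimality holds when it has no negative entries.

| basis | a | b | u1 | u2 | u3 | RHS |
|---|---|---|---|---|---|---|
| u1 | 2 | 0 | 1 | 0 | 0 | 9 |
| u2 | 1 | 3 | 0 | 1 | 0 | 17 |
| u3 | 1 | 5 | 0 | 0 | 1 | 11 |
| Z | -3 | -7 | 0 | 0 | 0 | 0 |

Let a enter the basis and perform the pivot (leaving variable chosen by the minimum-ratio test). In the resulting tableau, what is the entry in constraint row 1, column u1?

Ratio test on column a — row 1: 9/2 = 9/2; row 2: 17/1 = 17; row 3: 11/1 = 11. Minimum is 9/2 at row 1 (u1 leaves); pivot element 2.
Divide row 1 by 2; eliminate column a from the other rows.
In the new row 1, the u1 entry is the old entry divided by the pivot: 1/2 = 1/2.

1/2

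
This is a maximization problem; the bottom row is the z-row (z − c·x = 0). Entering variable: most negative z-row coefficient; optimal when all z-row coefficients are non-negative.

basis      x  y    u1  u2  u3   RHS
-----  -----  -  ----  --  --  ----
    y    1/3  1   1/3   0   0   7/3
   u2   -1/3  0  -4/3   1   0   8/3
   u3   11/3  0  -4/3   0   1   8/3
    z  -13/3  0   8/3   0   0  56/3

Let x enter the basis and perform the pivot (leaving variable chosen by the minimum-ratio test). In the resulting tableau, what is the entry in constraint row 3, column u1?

Ratio test on column x — row 1: (7/3)/(1/3) = 7; row 2: entry -1/3 ≤ 0; row 3: (8/3)/(11/3) = 8/11. Minimum is 8/11 at row 3 (u3 leaves); pivot element 11/3.
Divide row 3 by 11/3; eliminate column x from the other rows.
In the new row 3, the u1 entry is the old entry divided by the pivot: (-4/3)/(11/3) = -4/11.

-4/11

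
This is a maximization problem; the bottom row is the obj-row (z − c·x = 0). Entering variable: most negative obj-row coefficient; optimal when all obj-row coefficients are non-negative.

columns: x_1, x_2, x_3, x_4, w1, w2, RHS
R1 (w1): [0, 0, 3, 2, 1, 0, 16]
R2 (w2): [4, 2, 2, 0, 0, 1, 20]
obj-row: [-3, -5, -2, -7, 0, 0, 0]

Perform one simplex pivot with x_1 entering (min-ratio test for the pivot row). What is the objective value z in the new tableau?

Ratio test on column x_1 — row 1: entry 0 ≤ 0; row 2: 20/4 = 5. Minimum is 5 at row 2 (w2 leaves); pivot element 4.
Pivot on row 2; the obj-row RHS becomes 0 − (-3)·5 = 15.

15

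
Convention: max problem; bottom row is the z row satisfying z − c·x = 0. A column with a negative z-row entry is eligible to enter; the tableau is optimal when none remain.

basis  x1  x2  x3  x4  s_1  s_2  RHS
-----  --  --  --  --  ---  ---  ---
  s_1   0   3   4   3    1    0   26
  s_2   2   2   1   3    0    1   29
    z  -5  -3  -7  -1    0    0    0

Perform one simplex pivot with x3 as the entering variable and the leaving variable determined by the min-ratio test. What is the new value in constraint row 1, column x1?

Ratio test on column x3 — row 1: 26/4 = 13/2; row 2: 29/1 = 29. Minimum is 13/2 at row 1 (s_1 leaves); pivot element 4.
Divide row 1 by 4; eliminate column x3 from the other rows.
In the new row 1, the x1 entry is the old entry divided by the pivot: 0/4 = 0.

0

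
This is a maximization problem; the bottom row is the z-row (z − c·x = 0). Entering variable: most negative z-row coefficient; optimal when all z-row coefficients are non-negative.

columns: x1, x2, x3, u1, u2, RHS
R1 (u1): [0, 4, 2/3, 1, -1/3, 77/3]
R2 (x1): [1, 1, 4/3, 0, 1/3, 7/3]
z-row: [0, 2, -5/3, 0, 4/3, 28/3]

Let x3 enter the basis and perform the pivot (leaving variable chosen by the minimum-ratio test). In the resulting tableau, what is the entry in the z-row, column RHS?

49/4

Ratio test on column x3 — row 1: (77/3)/(2/3) = 77/2; row 2: (7/3)/(4/3) = 7/4. Minimum is 7/4 at row 2 (x1 leaves); pivot element 4/3.
Divide row 2 by 4/3; eliminate column x3 from the other rows.
z-row update in column RHS: 28/3 − (-5/3)·(7/4) = 49/4.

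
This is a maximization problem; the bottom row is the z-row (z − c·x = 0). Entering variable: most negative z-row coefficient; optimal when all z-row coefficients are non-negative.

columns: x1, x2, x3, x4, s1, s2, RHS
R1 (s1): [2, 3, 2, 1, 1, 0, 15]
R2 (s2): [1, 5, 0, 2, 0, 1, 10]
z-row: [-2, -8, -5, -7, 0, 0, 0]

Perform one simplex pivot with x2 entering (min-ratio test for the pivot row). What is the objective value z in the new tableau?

16

Ratio test on column x2 — row 1: 15/3 = 5; row 2: 10/5 = 2. Minimum is 2 at row 2 (s2 leaves); pivot element 5.
Pivot on row 2; the z-row RHS becomes 0 − (-8)·2 = 16.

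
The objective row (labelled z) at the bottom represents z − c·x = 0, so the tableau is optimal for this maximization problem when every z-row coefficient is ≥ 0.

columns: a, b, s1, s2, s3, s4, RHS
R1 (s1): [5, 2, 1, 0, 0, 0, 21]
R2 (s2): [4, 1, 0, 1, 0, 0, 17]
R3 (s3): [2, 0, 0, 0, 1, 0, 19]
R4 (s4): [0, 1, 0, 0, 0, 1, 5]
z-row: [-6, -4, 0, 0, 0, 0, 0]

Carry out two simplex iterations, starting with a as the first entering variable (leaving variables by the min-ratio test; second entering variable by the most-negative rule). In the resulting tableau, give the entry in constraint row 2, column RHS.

Ratio test on column a — row 1: 21/5 = 21/5; row 2: 17/4 = 17/4; row 3: 19/2 = 19/2; row 4: entry 0 ≤ 0. Minimum is 21/5 at row 1 (s1 leaves); pivot element 5.
Divide row 1 by 5; eliminate column a from the other rows.
Second iteration: most negative z-row entry is -8/5 in column b, so b enters.
Ratio test on column b — row 1: (21/5)/(2/5) = 21/2; row 2: entry -3/5 ≤ 0; row 3: entry -4/5 ≤ 0; row 4: 5/1 = 5. Minimum is 5 at row 4 (s4 leaves); pivot element 1.
Divide row 4 by 1; eliminate column b from the other rows.
After both pivots, the entry at constraint row 2, column RHS is 16/5.

16/5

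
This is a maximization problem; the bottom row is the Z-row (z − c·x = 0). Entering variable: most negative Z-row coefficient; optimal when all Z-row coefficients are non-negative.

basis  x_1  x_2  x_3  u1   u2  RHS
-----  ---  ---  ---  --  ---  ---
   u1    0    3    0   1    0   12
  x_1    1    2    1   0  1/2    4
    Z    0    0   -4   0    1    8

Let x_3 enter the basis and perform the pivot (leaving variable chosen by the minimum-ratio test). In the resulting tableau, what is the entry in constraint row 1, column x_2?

3

Ratio test on column x_3 — row 1: entry 0 ≤ 0; row 2: 4/1 = 4. Minimum is 4 at row 2 (x_1 leaves); pivot element 1.
Divide row 2 by 1; eliminate column x_3 from the other rows.
Row 1 update in column x_2: 3 − 0·2 = 3.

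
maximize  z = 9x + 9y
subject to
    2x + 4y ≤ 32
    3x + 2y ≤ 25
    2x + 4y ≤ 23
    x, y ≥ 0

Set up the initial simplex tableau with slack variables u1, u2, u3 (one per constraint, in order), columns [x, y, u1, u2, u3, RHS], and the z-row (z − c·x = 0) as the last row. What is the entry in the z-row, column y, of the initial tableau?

The z-row carries the negated objective coefficients: the y entry is -9.

-9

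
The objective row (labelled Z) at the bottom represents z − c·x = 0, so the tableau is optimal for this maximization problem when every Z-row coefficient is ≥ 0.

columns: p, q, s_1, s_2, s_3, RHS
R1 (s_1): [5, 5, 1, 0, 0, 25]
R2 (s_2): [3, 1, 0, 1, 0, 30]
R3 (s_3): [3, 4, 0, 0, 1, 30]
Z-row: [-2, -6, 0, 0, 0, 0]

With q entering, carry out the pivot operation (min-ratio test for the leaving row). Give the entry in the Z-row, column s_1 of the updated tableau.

Ratio test on column q — row 1: 25/5 = 5; row 2: 30/1 = 30; row 3: 30/4 = 15/2. Minimum is 5 at row 1 (s_1 leaves); pivot element 5.
Divide row 1 by 5; eliminate column q from the other rows.
Z-row update in column s_1: 0 − (-6)·(1/5) = 6/5.

6/5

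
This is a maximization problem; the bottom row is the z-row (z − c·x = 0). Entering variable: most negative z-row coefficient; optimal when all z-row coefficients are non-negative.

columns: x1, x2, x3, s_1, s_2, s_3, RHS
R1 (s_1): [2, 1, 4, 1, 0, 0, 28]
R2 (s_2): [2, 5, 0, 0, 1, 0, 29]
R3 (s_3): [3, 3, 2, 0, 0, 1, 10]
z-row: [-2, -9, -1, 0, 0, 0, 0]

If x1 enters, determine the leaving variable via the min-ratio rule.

s_3

Column x1 entries and ratios — s_1: 28/2 = 14; s_2: 29/2 = 29/2; s_3: 10/3 = 10/3.
Smallest ratio is 10/3 in the row of s_3, so s_3 leaves.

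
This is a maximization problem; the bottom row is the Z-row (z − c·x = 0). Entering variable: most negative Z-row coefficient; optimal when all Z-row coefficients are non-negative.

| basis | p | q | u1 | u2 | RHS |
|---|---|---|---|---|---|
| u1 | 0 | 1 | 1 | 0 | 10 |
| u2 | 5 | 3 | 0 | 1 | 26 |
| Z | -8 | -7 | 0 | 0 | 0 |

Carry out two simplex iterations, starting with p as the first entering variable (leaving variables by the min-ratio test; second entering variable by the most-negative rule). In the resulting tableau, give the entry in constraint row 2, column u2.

Ratio test on column p — row 1: entry 0 ≤ 0; row 2: 26/5 = 26/5. Minimum is 26/5 at row 2 (u2 leaves); pivot element 5.
Divide row 2 by 5; eliminate column p from the other rows.
Second iteration: most negative Z-row entry is -11/5 in column q, so q enters.
Ratio test on column q — row 1: 10/1 = 10; row 2: (26/5)/(3/5) = 26/3. Minimum is 26/3 at row 2 (p leaves); pivot element 3/5.
Divide row 2 by 3/5; eliminate column q from the other rows.
After both pivots, the entry at constraint row 2, column u2 is 1/3.

1/3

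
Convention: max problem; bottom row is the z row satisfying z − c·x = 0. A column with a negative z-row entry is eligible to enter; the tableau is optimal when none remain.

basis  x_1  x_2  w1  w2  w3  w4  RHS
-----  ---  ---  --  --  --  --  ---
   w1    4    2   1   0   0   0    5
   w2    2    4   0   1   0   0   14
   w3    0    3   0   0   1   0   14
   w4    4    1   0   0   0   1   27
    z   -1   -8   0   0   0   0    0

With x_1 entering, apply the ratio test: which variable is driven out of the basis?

Column x_1 entries and ratios — w1: 5/4 = 5/4; w2: 14/2 = 7; w3: 0 ≤ 0, skip; w4: 27/4 = 27/4.
Smallest ratio is 5/4 in the row of w1, so w1 leaves.

w1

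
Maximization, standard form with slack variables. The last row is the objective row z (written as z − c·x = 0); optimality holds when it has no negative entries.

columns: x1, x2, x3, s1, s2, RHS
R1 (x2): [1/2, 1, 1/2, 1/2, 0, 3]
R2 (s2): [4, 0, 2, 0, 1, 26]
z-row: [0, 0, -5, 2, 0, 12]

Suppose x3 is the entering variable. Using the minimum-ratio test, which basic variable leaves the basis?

Column x3 entries and ratios — x2: 3/(1/2) = 6; s2: 26/2 = 13.
Smallest ratio is 6 in the row of x2, so x2 leaves.

x2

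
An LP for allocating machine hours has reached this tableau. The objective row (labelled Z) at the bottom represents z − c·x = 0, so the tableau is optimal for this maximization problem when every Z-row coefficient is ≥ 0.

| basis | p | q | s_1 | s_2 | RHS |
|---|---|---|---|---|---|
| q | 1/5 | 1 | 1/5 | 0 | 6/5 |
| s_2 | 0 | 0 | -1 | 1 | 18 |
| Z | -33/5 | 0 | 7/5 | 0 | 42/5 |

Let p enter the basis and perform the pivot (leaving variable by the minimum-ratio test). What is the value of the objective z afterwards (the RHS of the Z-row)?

Ratio test on column p — row 1: (6/5)/(1/5) = 6; row 2: entry 0 ≤ 0. Minimum is 6 at row 1 (q leaves); pivot element 1/5.
Pivot on row 1; the Z-row RHS becomes 42/5 − (-33/5)·6 = 48.

48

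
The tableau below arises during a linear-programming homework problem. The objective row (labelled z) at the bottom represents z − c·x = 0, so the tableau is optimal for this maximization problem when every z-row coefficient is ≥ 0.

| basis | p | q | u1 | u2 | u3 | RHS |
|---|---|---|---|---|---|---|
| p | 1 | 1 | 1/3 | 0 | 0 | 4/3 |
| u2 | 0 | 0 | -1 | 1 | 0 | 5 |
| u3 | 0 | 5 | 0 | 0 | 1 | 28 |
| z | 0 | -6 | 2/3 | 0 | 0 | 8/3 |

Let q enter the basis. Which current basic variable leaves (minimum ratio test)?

p

Column q entries and ratios — p: (4/3)/1 = 4/3; u2: 0 ≤ 0, skip; u3: 28/5 = 28/5.
Smallest ratio is 4/3 in the row of p, so p leaves.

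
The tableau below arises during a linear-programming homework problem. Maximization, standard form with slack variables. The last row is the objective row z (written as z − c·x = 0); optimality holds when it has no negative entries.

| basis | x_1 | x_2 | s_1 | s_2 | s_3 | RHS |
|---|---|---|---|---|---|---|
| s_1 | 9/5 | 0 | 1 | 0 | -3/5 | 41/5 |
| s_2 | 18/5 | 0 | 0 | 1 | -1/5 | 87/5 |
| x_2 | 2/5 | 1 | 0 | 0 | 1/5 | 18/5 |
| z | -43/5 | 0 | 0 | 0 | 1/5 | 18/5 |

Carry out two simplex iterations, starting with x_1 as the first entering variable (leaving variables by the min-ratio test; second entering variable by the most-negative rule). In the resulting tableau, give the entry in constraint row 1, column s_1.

Ratio test on column x_1 — row 1: (41/5)/(9/5) = 41/9; row 2: (87/5)/(18/5) = 29/6; row 3: (18/5)/(2/5) = 9. Minimum is 41/9 at row 1 (s_1 leaves); pivot element 9/5.
Divide row 1 by 9/5; eliminate column x_1 from the other rows.
Second iteration: most negative z-row entry is -8/3 in column s_3, so s_3 enters.
Ratio test on column s_3 — row 1: entry -1/3 ≤ 0; row 2: 1/1 = 1; row 3: (16/9)/(1/3) = 16/3. Minimum is 1 at row 2 (s_2 leaves); pivot element 1.
Divide row 2 by 1; eliminate column s_3 from the other rows.
After both pivots, the entry at constraint row 1, column s_1 is -1/9.

-1/9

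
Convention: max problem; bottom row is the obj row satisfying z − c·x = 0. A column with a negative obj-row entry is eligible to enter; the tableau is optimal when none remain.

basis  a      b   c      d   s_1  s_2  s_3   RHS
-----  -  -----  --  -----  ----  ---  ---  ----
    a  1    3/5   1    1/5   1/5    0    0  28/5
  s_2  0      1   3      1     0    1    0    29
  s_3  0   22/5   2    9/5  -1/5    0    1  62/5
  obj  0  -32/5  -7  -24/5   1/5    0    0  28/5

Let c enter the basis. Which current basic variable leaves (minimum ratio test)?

Column c entries and ratios — a: (28/5)/1 = 28/5; s_2: 29/3 = 29/3; s_3: (62/5)/2 = 31/5.
Smallest ratio is 28/5 in the row of a, so a leaves.

a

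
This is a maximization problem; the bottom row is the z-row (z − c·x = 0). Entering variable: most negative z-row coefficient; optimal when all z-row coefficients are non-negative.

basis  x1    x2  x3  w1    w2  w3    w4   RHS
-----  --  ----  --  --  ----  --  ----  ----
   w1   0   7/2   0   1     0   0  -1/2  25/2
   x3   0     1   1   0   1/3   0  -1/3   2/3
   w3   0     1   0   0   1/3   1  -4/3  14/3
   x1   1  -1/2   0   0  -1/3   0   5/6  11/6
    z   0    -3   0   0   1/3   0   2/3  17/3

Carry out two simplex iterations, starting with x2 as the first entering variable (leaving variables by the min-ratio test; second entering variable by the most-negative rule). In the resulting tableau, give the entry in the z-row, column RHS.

Ratio test on column x2 — row 1: (25/2)/(7/2) = 25/7; row 2: (2/3)/1 = 2/3; row 3: (14/3)/1 = 14/3; row 4: entry -1/2 ≤ 0. Minimum is 2/3 at row 2 (x3 leaves); pivot element 1.
Divide row 2 by 1; eliminate column x2 from the other rows.
Second iteration: most negative z-row entry is -1/3 in column w4, so w4 enters.
Ratio test on column w4 — row 1: (61/6)/(2/3) = 61/4; row 2: entry -1/3 ≤ 0; row 3: entry -1 ≤ 0; row 4: (13/6)/(2/3) = 13/4. Minimum is 13/4 at row 4 (x1 leaves); pivot element 2/3.
Divide row 4 by 2/3; eliminate column w4 from the other rows.
After both pivots, the entry at the z-row, column RHS is 35/4.

35/4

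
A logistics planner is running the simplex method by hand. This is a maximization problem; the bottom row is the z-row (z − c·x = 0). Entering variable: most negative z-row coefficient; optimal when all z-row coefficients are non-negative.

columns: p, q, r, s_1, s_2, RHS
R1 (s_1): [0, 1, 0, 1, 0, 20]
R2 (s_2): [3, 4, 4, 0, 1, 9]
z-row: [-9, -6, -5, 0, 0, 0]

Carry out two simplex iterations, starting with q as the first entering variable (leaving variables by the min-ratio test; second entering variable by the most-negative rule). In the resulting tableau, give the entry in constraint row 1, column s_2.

Ratio test on column q — row 1: 20/1 = 20; row 2: 9/4 = 9/4. Minimum is 9/4 at row 2 (s_2 leaves); pivot element 4.
Divide row 2 by 4; eliminate column q from the other rows.
Second iteration: most negative z-row entry is -9/2 in column p, so p enters.
Ratio test on column p — row 1: entry -3/4 ≤ 0; row 2: (9/4)/(3/4) = 3. Minimum is 3 at row 2 (q leaves); pivot element 3/4.
Divide row 2 by 3/4; eliminate column p from the other rows.
After both pivots, the entry at constraint row 1, column s_2 is 0.

0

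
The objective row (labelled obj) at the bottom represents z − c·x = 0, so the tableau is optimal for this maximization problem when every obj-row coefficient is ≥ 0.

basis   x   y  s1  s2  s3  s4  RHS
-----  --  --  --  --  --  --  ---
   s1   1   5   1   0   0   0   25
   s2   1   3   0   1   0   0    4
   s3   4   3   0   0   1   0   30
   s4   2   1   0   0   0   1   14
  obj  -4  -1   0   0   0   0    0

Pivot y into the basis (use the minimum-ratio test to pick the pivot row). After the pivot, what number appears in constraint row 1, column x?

Ratio test on column y — row 1: 25/5 = 5; row 2: 4/3 = 4/3; row 3: 30/3 = 10; row 4: 14/1 = 14. Minimum is 4/3 at row 2 (s2 leaves); pivot element 3.
Divide row 2 by 3; eliminate column y from the other rows.
Row 1 update in column x: 1 − 5·(1/3) = -2/3.

-2/3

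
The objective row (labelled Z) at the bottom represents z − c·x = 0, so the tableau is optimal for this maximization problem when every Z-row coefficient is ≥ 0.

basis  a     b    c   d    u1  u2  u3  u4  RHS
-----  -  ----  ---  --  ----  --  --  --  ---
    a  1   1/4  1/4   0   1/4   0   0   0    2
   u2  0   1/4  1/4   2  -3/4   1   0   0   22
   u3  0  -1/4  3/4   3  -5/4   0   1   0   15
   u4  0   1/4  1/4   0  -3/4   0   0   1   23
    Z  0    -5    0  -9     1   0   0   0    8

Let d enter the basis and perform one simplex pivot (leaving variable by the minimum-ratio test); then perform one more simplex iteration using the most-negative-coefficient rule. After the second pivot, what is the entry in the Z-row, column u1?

Ratio test on column d — row 1: entry 0 ≤ 0; row 2: 22/2 = 11; row 3: 15/3 = 5; row 4: entry 0 ≤ 0. Minimum is 5 at row 3 (u3 leaves); pivot element 3.
Divide row 3 by 3; eliminate column d from the other rows.
Second iteration: most negative Z-row entry is -23/4 in column b, so b enters.
Ratio test on column b — row 1: 2/(1/4) = 8; row 2: 12/(5/12) = 144/5; row 3: entry -1/12 ≤ 0; row 4: 23/(1/4) = 92. Minimum is 8 at row 1 (a leaves); pivot element 1/4.
Divide row 1 by 1/4; eliminate column b from the other rows.
After both pivots, the entry at the Z-row, column u1 is 3.

3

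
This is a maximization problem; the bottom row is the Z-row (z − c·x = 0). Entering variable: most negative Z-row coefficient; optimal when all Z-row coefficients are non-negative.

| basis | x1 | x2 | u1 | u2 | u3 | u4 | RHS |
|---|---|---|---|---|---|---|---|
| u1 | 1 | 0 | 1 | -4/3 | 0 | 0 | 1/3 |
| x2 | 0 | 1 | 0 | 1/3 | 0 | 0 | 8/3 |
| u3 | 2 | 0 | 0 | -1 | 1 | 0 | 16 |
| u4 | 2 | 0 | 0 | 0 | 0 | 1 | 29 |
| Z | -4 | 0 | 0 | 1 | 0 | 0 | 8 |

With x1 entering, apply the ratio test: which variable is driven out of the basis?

u1

Column x1 entries and ratios — u1: (1/3)/1 = 1/3; x2: 0 ≤ 0, skip; u3: 16/2 = 8; u4: 29/2 = 29/2.
Smallest ratio is 1/3 in the row of u1, so u1 leaves.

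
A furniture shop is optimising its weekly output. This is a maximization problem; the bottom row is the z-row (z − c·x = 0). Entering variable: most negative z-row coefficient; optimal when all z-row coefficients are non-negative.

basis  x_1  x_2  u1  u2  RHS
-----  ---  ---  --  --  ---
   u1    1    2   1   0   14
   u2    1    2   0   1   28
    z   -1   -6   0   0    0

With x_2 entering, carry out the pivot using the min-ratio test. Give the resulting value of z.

Ratio test on column x_2 — row 1: 14/2 = 7; row 2: 28/2 = 14. Minimum is 7 at row 1 (u1 leaves); pivot element 2.
Pivot on row 1; the z-row RHS becomes 0 − (-6)·7 = 42.

42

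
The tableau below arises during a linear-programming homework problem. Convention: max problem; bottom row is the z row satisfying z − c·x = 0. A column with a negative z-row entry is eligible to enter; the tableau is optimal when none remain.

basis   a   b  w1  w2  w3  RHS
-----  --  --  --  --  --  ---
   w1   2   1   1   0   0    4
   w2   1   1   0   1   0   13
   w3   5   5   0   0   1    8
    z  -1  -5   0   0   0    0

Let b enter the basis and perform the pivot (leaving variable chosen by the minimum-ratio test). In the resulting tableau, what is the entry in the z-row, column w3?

1

Ratio test on column b — row 1: 4/1 = 4; row 2: 13/1 = 13; row 3: 8/5 = 8/5. Minimum is 8/5 at row 3 (w3 leaves); pivot element 5.
Divide row 3 by 5; eliminate column b from the other rows.
z-row update in column w3: 0 − (-5)·(1/5) = 1.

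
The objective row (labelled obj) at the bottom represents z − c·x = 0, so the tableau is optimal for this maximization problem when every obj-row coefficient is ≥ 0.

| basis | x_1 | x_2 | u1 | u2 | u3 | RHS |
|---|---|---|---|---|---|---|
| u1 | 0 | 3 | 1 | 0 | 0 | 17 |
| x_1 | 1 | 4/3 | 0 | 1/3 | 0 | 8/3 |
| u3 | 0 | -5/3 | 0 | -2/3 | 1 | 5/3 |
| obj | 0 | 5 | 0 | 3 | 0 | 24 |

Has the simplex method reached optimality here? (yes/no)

yes

Every obj-row coefficient is ≥ 0, so the tableau is optimal.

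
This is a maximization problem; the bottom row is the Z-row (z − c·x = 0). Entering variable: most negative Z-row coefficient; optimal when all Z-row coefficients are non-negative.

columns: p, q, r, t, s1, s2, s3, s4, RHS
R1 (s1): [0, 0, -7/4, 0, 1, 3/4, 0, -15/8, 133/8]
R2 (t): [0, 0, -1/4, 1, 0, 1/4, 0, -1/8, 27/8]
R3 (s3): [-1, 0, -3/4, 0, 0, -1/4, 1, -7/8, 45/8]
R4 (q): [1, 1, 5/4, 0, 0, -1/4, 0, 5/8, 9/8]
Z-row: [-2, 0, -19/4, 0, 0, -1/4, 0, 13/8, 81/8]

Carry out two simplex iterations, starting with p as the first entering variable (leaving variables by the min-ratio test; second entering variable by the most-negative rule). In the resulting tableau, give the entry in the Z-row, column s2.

-6/5

Ratio test on column p — row 1: entry 0 ≤ 0; row 2: entry 0 ≤ 0; row 3: entry -1 ≤ 0; row 4: (9/8)/1 = 9/8. Minimum is 9/8 at row 4 (q leaves); pivot element 1.
Divide row 4 by 1; eliminate column p from the other rows.
Second iteration: most negative Z-row entry is -9/4 in column r, so r enters.
Ratio test on column r — row 1: entry -7/4 ≤ 0; row 2: entry -1/4 ≤ 0; row 3: (27/4)/(1/2) = 27/2; row 4: (9/8)/(5/4) = 9/10. Minimum is 9/10 at row 4 (p leaves); pivot element 5/4.
Divide row 4 by 5/4; eliminate column r from the other rows.
After both pivots, the entry at the Z-row, column s2 is -6/5.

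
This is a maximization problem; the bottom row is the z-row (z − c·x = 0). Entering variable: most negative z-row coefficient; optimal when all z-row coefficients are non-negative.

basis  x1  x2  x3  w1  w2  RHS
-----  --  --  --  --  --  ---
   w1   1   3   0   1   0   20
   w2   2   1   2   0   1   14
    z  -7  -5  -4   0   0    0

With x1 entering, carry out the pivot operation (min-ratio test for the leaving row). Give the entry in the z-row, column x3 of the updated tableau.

3

Ratio test on column x1 — row 1: 20/1 = 20; row 2: 14/2 = 7. Minimum is 7 at row 2 (w2 leaves); pivot element 2.
Divide row 2 by 2; eliminate column x1 from the other rows.
z-row update in column x3: -4 − (-7)·1 = 3.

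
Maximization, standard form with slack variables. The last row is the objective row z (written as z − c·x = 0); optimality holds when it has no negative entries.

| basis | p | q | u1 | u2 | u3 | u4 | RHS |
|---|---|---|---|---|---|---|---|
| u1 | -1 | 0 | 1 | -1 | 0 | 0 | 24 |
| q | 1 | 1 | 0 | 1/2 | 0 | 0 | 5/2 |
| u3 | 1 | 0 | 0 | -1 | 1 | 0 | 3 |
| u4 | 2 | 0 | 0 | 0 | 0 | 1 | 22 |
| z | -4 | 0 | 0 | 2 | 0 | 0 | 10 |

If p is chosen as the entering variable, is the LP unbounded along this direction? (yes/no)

Column p has positive entries in row(s) 2, 3, 4, so the ratio test bounds it — not unbounded.

no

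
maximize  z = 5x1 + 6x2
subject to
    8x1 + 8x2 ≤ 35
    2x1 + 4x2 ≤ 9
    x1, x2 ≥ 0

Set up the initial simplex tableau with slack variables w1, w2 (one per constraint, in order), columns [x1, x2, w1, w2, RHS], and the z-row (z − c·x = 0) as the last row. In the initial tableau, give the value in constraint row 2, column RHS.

9

The RHS of constraint 2 is b_2 = 9.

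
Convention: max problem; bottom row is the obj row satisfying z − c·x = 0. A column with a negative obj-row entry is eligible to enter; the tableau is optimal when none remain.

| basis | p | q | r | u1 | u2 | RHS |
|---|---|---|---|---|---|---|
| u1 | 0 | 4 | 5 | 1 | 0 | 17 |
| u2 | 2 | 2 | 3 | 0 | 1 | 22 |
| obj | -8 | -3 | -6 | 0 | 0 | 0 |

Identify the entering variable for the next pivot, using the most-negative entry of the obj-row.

p

Negative obj-row entries: p: -8, q: -3, r: -6.
The most negative is -8 in column p, so p enters.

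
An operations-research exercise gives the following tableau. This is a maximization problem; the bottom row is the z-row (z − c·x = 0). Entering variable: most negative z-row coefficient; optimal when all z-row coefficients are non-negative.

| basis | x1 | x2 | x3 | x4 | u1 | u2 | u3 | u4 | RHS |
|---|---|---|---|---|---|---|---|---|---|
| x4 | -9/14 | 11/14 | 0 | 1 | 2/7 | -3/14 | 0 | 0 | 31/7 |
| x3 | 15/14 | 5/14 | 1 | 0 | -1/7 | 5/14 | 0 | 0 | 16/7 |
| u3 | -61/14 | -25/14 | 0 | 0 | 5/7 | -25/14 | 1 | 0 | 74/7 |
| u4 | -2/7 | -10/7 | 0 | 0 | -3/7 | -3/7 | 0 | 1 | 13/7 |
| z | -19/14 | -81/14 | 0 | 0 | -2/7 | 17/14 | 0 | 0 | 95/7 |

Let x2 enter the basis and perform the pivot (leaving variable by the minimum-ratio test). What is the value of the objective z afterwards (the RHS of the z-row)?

508/11

Ratio test on column x2 — row 1: (31/7)/(11/14) = 62/11; row 2: (16/7)/(5/14) = 32/5; row 3: entry -25/14 ≤ 0; row 4: entry -10/7 ≤ 0. Minimum is 62/11 at row 1 (x4 leaves); pivot element 11/14.
Pivot on row 1; the z-row RHS becomes 95/7 − (-81/14)·(62/11) = 508/11.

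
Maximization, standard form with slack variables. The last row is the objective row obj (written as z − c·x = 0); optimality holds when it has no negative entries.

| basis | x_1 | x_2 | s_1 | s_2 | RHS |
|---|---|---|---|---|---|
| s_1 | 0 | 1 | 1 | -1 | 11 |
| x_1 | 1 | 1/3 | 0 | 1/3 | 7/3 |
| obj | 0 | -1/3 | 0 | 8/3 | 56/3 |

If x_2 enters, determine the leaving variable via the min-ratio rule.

Column x_2 entries and ratios — s_1: 11/1 = 11; x_1: (7/3)/(1/3) = 7.
Smallest ratio is 7 in the row of x_1, so x_1 leaves.

x_1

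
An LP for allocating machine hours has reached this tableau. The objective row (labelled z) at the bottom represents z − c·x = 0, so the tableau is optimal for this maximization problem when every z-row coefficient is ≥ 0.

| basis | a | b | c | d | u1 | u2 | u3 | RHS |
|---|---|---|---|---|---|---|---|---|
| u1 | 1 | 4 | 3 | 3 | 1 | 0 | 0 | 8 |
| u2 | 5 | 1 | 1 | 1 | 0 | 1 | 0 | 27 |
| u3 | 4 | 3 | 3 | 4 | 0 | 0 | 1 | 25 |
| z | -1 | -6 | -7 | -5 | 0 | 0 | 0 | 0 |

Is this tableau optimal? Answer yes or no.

The z-row has a negative entry -7 in column c, so it is not optimal.

no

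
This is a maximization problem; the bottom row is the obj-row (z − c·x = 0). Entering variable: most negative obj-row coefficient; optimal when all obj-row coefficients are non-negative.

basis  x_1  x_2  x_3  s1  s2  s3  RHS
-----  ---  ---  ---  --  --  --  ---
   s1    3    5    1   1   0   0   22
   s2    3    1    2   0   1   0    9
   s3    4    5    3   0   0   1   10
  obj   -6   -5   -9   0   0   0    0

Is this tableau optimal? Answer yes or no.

The obj-row has a negative entry -9 in column x_3, so it is not optimal.

no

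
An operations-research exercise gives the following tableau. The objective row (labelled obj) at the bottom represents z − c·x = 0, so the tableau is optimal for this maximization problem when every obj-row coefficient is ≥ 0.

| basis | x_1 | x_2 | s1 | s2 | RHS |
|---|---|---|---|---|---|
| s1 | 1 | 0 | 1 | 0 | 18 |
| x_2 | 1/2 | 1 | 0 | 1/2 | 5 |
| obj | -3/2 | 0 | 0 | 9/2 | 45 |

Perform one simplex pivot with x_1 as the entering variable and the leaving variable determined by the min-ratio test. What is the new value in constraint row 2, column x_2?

Ratio test on column x_1 — row 1: 18/1 = 18; row 2: 5/(1/2) = 10. Minimum is 10 at row 2 (x_2 leaves); pivot element 1/2.
Divide row 2 by 1/2; eliminate column x_1 from the other rows.
In the new row 2, the x_2 entry is the old entry divided by the pivot: 1/(1/2) = 2.

2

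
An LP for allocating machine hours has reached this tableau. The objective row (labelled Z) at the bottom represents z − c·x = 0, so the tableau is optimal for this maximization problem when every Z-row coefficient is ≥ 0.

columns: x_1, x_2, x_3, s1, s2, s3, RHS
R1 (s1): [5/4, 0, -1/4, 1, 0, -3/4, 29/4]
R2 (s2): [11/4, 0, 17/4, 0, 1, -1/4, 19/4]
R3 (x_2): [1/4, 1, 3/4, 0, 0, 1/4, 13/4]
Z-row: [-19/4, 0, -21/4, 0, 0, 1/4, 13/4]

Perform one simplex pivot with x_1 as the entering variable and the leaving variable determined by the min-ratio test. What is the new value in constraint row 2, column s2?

4/11

Ratio test on column x_1 — row 1: (29/4)/(5/4) = 29/5; row 2: (19/4)/(11/4) = 19/11; row 3: (13/4)/(1/4) = 13. Minimum is 19/11 at row 2 (s2 leaves); pivot element 11/4.
Divide row 2 by 11/4; eliminate column x_1 from the other rows.
In the new row 2, the s2 entry is the old entry divided by the pivot: 1/(11/4) = 4/11.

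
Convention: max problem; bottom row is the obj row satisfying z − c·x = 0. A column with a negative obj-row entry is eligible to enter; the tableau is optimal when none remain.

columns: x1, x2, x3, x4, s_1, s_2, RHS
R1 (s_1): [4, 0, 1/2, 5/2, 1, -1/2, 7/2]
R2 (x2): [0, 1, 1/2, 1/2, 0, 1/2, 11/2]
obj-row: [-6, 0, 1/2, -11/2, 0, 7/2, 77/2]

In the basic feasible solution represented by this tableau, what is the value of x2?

11/2

x2 is basic (row 2); its value is the RHS of that row, 11/2.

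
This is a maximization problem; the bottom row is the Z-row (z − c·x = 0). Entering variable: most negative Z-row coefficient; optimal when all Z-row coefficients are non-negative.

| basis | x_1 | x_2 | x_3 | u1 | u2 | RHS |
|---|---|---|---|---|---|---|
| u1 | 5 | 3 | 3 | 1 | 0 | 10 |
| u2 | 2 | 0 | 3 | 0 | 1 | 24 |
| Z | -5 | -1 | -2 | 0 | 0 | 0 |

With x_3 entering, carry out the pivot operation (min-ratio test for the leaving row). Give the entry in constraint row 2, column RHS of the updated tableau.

Ratio test on column x_3 — row 1: 10/3 = 10/3; row 2: 24/3 = 8. Minimum is 10/3 at row 1 (u1 leaves); pivot element 3.
Divide row 1 by 3; eliminate column x_3 from the other rows.
Row 2 update in column RHS: 24 − 3·(10/3) = 14.

14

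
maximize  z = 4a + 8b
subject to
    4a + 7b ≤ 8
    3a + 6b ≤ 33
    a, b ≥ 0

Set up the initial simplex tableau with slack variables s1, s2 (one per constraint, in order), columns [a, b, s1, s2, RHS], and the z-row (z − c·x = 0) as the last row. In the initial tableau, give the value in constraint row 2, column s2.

1

Slack s2 belongs to constraint 2; its column is the unit vector e_2, so the entry in row 2 is 1.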